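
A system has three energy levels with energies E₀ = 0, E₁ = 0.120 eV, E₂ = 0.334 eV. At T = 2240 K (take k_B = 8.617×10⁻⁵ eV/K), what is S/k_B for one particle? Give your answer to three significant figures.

0.913

k_BT = 8.617×10⁻⁵ × 2240 K = 0.19302 eV.
Eᵢ/kT = 0, 0.62170, 1.7304.
Z = Σ e^(−Eᵢ/kT) = e^(−0) + e^(−0.62170) + e^(−1.7304) = 1.0000 + 0.53703 + 0.17721 = 1.7142.
⟨E⟩ = Σ EᵢPᵢ = 0.072122 eV.
S/k_B = ln Z + ⟨E⟩/kT = ln(1.7142) + 0.072122/0.19302 = 0.53895 + 0.37365 = 0.913.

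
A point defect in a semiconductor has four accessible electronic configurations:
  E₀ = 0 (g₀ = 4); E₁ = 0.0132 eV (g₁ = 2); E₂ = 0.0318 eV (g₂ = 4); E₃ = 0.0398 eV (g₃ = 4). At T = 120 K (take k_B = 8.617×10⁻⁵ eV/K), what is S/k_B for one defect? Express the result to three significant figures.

k_BT = 8.617×10⁻⁵ × 120 K = 0.010340 eV.
Eᵢ/kT = 0, 1.2766, 3.0754, 3.8491.
Z = Σ gᵢe^(−Eᵢ/kT) = 4·e^(−0) + 2·e^(−1.2766) + 4·e^(−3.0754) + 4·e^(−3.8491) = 4.0000 + 0.55797 + 0.18468 + 0.085196 = 4.8278.
⟨E⟩ = Σ EᵢPᵢ = 0.0034444 eV.
S/k_B = ln Z + ⟨E⟩/kT = ln(4.8278) + 0.0034444/0.010340 = 1.5744 + 0.33311 = 1.91.

1.91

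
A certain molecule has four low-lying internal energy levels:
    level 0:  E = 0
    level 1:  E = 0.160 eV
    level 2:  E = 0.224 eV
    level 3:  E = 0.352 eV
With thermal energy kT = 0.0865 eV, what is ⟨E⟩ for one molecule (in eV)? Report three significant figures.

Eᵢ/kT = 0, 1.8497, 2.5896, 4.0694.
Z = Σ e^(−Eᵢ/kT) = e^(−0) + e^(−1.8497) + e^(−2.5896) + e^(−4.0694) = 1.0000 + 0.15728 + 0.075050 + 0.017088 = 1.2494.
⟨E⟩ = Σ Eᵢ e^(−Eᵢ/kT) / Z = (0·1.0000 + 0.160·0.15728 + 0.224·0.075050 + 0.352·0.017088) / 1.2494 = 0.0384 eV.

0.0384 eV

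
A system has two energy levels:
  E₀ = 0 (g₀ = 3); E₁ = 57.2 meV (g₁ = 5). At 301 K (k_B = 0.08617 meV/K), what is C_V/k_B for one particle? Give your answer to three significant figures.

0.638

k_BT = 0.08617 × 301 K = 25.937 meV.
Eᵢ/kT = 0, 2.2053.
Z = Σ gᵢe^(−Eᵢ/kT) = 3·e^(−0) + 5·e^(−2.2053) = 3.0000 + 0.55109 = 3.5511.
⟨E⟩ = 8.8768 meV, ⟨E²⟩ = 507.75 meV².
C_V/k_B = (⟨E²⟩ − ⟨E⟩²)/(kT)² = (507.75 − 78.798)/672.73 = 0.638.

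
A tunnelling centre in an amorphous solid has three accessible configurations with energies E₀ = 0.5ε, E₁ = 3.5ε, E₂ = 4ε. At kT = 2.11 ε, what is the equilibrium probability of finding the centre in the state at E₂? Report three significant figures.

0.133

Eᵢ/kT = 0.23697, 1.6588, 1.8957.
Z = Σ e^(−Eᵢ/kT) = e^(−0.23697) + e^(−1.6588) + e^(−1.8957) = 0.78901 + 0.19037 + 0.15021 = 1.1296.
P₂ = e^(−E₂/kT) / Z = 0.15021/1.1296 = 0.133.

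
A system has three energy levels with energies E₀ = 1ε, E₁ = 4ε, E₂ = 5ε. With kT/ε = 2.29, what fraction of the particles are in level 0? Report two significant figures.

0.69

Eᵢ/kT = 0.4367, 1.747, 2.183.
Z = Σ e^(−Eᵢ/kT) = e^(−0.4367) + e^(−1.747) + e^(−2.183) = 0.6462 + 0.1743 + 0.1127 = 0.9332.
P₀ = e^(−E₀/kT) / Z = 0.6462/0.9332 = 0.69.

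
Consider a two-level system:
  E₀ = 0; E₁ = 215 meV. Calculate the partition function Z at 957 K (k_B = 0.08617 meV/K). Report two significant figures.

Z = 1.1

k_BT = 0.08617 × 957 K = 82.46 meV.
Eᵢ/kT = 0, 2.607.
Z = Σ e^(−Eᵢ/kT) = e^(−0) + e^(−2.607) = 1.000 + 0.07376 = 1.074.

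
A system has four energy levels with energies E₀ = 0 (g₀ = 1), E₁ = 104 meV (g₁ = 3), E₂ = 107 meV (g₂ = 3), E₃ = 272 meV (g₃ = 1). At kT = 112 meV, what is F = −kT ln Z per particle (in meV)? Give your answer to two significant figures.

-140 meV

Eᵢ/kT = 0, 0.9286, 0.9554, 2.429.
Z = Σ gᵢe^(−Eᵢ/kT) = 1·e^(−0) + 3·e^(−0.9286) + 3·e^(−0.9554) + 1·e^(−2.429) = 1.000 + 1.185 + 1.154 + 0.08812 = 3.427.
F = −kT ln Z = −112 × ln(3.427) = −112 × 1.232 = -140 meV.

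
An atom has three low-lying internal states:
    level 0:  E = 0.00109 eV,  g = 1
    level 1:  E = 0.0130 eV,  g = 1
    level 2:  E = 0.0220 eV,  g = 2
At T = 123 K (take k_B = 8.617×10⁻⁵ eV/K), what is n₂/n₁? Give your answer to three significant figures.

k_BT = 8.617×10⁻⁵ × 123 K = 0.010599 eV.
n₂/n₁ = (g₂/g₁) exp[−(E₂−E₁)/kT] = (2/1) × exp(−(0.0090 eV)/(0.010599 eV)) = (2/1) × exp(-0.84914) = 0.856.

0.856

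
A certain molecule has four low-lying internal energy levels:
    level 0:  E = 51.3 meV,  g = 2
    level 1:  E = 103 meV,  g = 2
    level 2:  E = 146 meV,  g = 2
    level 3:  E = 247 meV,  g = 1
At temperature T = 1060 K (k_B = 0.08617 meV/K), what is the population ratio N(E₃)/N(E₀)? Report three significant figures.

k_BT = 0.08617 × 1060 K = 91.340 meV.
n₃/n₀ = (g₃/g₀) exp[−(E₃−E₀)/kT] = (1/2) × exp(−(195.7 meV)/(91.340 meV)) = (1/2) × exp(-2.1425) = 0.0587.

0.0587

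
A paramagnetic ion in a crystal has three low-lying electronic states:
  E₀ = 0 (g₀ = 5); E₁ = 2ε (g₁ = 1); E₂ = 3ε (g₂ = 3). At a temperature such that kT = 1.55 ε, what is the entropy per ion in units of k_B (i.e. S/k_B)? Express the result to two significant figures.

Eᵢ/kT = 0, 1.290, 1.935.
Z = Σ gᵢe^(−Eᵢ/kT) = 5·e^(−0) + 1·e^(−1.290) + 3·e^(−1.935) = 5.000 + 0.2753 + 0.4333 = 5.709.
⟨E⟩ = Σ EᵢPᵢ = 0.3241 ε.
S/k_B = ln Z + ⟨E⟩/kT = ln(5.709) + 0.3241/1.55 = 1.742 + 0.2091 = 2.0.

2.0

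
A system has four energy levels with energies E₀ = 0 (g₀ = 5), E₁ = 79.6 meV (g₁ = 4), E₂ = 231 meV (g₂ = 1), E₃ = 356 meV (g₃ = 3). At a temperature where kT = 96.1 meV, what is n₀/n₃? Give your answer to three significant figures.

67.7

n₀/n₃ = (g₀/g₃) exp[−(E₀−E₃)/kT] = (5/3) × exp(−(-356 meV)/(96.1 meV)) = (5/3) × exp(3.7045) = 67.7.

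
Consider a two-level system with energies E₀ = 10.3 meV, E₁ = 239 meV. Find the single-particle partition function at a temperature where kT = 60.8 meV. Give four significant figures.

Z = 0.8638

Eᵢ/kT = 0.169408, 3.93092.
Z = Σ e^(−Eᵢ/kT) = e^(−0.169408) + e^(−3.93092) = 0.844164 + 0.0196256 = 0.863790.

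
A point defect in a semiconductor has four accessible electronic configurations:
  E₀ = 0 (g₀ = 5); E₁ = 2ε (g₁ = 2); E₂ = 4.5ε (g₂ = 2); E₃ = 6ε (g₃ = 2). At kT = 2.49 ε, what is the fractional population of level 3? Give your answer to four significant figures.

Eᵢ/kT = 0, 0.803213, 1.80723, 2.40964.
Z = Σ gᵢe^(−Eᵢ/kT) = 5·e^(−0) + 2·e^(−0.803213) + 2·e^(−1.80723) + 2·e^(−2.40964) = 5.00000 + 0.895775 + 0.328216 + 0.179695 = 6.40369.
P₃ = g₃ e^(−E₃/kT) / Z = 0.179695/6.40369 = 0.02806.

0.02806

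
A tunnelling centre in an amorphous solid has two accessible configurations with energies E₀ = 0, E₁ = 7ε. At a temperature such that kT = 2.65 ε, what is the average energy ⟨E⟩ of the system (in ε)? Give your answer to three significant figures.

Eᵢ/kT = 0, 2.6415.
Z = Σ e^(−Eᵢ/kT) = e^(−0) + e^(−2.6415) = 1.0000 + 0.071254 = 1.0713.
⟨E⟩ = Σ Eᵢ e^(−Eᵢ/kT) / Z = (0·1.0000 + 7·0.071254) / 1.0713 = 0.466 ε.

0.466 ε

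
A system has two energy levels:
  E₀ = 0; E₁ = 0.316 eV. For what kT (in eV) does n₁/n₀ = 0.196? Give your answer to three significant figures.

0.194 eV

n₁/n₀ = exp[−(E₁−E₀)/kT] = 0.196.
⇒ (E₁−E₀)/kT = ln(1/0.196) = ln(5.1020) = 1.6296.
kT = 0.316 eV / 1.6296 = 0.194 eV.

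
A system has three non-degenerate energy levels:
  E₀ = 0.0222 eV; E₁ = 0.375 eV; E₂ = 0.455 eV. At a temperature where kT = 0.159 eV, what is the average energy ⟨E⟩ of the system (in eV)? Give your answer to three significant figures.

0.0791 eV

Eᵢ/kT = 0.13962, 2.3585, 2.8616.
Z = Σ e^(−Eᵢ/kT) = e^(−0.13962) + e^(−2.3585) + e^(−2.8616) = 0.86969 + 0.094562 + 0.057177 = 1.0214.
⟨E⟩ = Σ Eᵢ e^(−Eᵢ/kT) / Z = (0.0222·0.86969 + 0.375·0.094562 + 0.455·0.057177) / 1.0214 = 0.0791 eV.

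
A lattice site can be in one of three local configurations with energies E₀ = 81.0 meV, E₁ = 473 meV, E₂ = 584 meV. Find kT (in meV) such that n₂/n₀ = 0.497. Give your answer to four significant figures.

719.4 meV

n₂/n₀ = exp[−(E₂−E₀)/kT] = 0.497.
⇒ (E₂−E₀)/kT = ln(1/0.497) = ln(2.01207) = 0.699164.
kT = 503.0 meV / 0.699164 = 719.4 meV.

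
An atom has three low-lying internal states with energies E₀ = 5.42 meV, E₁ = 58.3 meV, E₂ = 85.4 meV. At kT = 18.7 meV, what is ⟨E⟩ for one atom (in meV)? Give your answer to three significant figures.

9.37 meV

Eᵢ/kT = 0.28984, 3.1176, 4.5668.
Z = Σ e^(−Eᵢ/kT) = e^(−0.28984) + e^(−3.1176) + e^(−4.5668) = 0.74838 + 0.044263 + 0.010391 = 0.80303.
⟨E⟩ = Σ Eᵢ e^(−Eᵢ/kT) / Z = (5.42·0.74838 + 58.3·0.044263 + 85.4·0.010391) / 0.80303 = 9.37 meV.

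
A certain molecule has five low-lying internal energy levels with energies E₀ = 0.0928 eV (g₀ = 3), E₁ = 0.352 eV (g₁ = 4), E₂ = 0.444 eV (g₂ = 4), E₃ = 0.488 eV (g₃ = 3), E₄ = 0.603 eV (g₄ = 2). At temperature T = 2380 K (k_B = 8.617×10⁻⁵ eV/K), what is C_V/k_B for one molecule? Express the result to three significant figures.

k_BT = 8.617×10⁻⁵ × 2380 K = 0.20508 eV.
Eᵢ/kT = 0.45251, 1.7164, 2.1650, 2.3796, 2.9403.
Z = Σ gᵢe^(−Eᵢ/kT) = 3·e^(−0.45251) + 4·e^(−1.7164) + 4·e^(−2.1650) + 3·e^(−2.3796) + 2·e^(−2.9403) = 1.9081 + 0.71885 + 0.45900 + 0.27776 + 0.10570 = 3.4694.
⟨E⟩ = 0.24015 eV, ⟨E²⟩ = 0.086634 eV².
C_V/k_B = (⟨E²⟩ − ⟨E⟩²)/(kT)² = (0.086634 − 0.057672)/0.042058 = 0.689.

0.689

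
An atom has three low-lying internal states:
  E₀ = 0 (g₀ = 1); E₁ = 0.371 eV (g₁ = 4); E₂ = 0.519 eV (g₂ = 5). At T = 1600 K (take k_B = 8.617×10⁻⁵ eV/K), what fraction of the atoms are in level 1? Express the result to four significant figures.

k_BT = 8.617×10⁻⁵ × 1600 K = 0.137872 eV.
Eᵢ/kT = 0, 2.69090, 3.76436.
Z = Σ gᵢe^(−Eᵢ/kT) = 1·e^(−0) + 4·e^(−2.69090) + 5·e^(−3.76436) = 1.00000 + 0.271279 + 0.115912 = 1.38719.
P₁ = g₁ e^(−E₁/kT) / Z = 0.271279/1.38719 = 0.1956.

0.1956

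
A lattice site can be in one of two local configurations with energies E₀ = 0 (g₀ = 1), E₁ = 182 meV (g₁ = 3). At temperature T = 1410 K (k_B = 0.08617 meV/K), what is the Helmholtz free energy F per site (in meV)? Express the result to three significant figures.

-62.4 meV

k_BT = 0.08617 × 1410 K = 121.50 meV.
Eᵢ/kT = 0, 1.4979.
Z = Σ gᵢe^(−Eᵢ/kT) = 1·e^(−0) + 3·e^(−1.4979) = 1.0000 + 0.67080 = 1.6708.
F = −kT ln Z = −121.50 × ln(1.6708) = −121.50 × 0.51330 = -62.4 meV.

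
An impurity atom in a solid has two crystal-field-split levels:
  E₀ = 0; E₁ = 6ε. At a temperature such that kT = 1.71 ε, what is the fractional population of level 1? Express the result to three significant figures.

Eᵢ/kT = 0, 3.5088.
Z = Σ e^(−Eᵢ/kT) = e^(−0) + e^(−3.5088) = 1.0000 + 0.029933 = 1.0299.
P₁ = e^(−E₁/kT) / Z = 0.029933/1.0299 = 0.0291.

0.0291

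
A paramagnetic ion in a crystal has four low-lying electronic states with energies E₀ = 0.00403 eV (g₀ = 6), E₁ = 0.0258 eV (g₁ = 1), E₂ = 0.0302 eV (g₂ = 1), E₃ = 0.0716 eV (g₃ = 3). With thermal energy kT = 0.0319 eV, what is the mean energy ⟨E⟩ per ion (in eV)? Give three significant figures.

Eᵢ/kT = 0.12633, 0.80878, 0.94671, 2.2445.
Z = Σ gᵢe^(−Eᵢ/kT) = 6·e^(−0.12633) + 1·e^(−0.80878) + 1·e^(−0.94671) + 3·e^(−2.2445) = 5.2879 + 0.44540 + 0.38802 + 0.31794 = 6.4393.
⟨E⟩ = Σ Eᵢ gᵢe^(−Eᵢ/kT) / Z = (0.00403·5.2879 + 0.0258·0.44540 + 0.0302·0.38802 + 0.0716·0.31794) / 6.4393 = 0.0104 eV.

0.0104 eV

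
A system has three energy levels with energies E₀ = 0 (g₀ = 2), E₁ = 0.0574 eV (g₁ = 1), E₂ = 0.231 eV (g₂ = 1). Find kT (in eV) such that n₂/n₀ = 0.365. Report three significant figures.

0.734 eV

n₂/n₀ = (g₂/g₀) exp[−(E₂−E₀)/kT] = 0.365.
⇒ (E₂−E₀)/kT = ln((1/2)/0.365) = ln(1.3699) = 0.31474.
kT = 0.231 eV / 0.31474 = 0.734 eV.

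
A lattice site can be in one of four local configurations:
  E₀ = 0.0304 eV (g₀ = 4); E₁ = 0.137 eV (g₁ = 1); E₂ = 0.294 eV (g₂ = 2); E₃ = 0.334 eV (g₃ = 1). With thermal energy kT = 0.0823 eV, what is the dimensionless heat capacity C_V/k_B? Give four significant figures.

Eᵢ/kT = 0.369380, 1.66464, 3.57230, 4.05832.
Z = Σ gᵢe^(−Eᵢ/kT) = 4·e^(−0.369380) + 1·e^(−1.66464) + 2·e^(−3.57230) + 1·e^(−4.05832) = 2.76465 + 0.189259 + 0.0561823 + 0.0172780 = 3.02737.
⟨E⟩ = 0.0436888 eV, ⟨E²⟩ = 0.00425809 eV².
C_V/k_B = (⟨E²⟩ − ⟨E⟩²)/(kT)² = (0.00425809 − 0.00190871)/0.00677329 = 0.3469.

0.3469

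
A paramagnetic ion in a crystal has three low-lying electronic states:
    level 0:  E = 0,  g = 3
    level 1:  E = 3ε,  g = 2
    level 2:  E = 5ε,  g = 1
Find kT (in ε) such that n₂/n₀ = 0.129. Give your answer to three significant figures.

5.27 ε

n₂/n₀ = (g₂/g₀) exp[−(E₂−E₀)/kT] = 0.129.
⇒ (E₂−E₀)/kT = ln((1/3)/0.129) = ln(2.5840) = 0.94934.
kT = 5ε / 0.94934 = 5.27 ε.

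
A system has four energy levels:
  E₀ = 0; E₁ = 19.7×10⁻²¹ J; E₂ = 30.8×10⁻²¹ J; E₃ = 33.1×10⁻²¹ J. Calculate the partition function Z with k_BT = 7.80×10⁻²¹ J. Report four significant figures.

Z = 1.114

Eᵢ/kT = 0, 2.52564, 3.94872, 4.24359.
Z = Σ e^(−Eᵢ/kT) = e^(−0) + e^(−2.52564) + e^(−3.94872) + e^(−4.24359) = 1.00000 + 0.0800071 + 0.0192794 + 0.0143560 = 1.11364.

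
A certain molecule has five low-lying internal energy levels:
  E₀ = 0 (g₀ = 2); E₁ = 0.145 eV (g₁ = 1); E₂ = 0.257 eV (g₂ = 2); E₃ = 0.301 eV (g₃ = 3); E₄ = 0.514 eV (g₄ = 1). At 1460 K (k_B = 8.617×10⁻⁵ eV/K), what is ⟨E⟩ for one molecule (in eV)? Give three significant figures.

0.0710 eV

k_BT = 8.617×10⁻⁵ × 1460 K = 0.12581 eV.
Eᵢ/kT = 0, 1.1525, 2.0428, 2.3925, 4.0855.
Z = Σ gᵢe^(−Eᵢ/kT) = 2·e^(−0) + 1·e^(−1.1525) + 2·e^(−2.0428) + 3·e^(−2.3925) + 1·e^(−4.0855) = 2.0000 + 0.31585 + 0.25933 + 0.27420 + 0.016815 = 2.8662.
⟨E⟩ = Σ Eᵢ gᵢe^(−Eᵢ/kT) / Z = (0·2.0000 + 0.145·0.31585 + 0.257·0.25933 + 0.301·0.27420 + 0.514·0.016815) / 2.8662 = 0.0710 eV.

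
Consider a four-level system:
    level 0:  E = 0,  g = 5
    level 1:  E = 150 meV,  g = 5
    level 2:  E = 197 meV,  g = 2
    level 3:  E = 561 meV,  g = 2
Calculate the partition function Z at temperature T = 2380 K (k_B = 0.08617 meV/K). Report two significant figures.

Z = 8.3

k_BT = 0.08617 × 2380 K = 205.1 meV.
Eᵢ/kT = 0, 0.7314, 0.9605, 2.735.
Z = Σ gᵢe^(−Eᵢ/kT) = 5·e^(−0) + 5·e^(−0.7314) + 2·e^(−0.9605) + 2·e^(−2.735) = 5.000 + 2.406 + 0.7654 + 0.1298 = 8.301.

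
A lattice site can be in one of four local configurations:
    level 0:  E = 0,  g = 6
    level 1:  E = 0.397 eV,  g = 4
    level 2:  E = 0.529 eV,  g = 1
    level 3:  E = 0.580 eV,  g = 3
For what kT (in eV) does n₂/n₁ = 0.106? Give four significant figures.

0.1538 eV

n₂/n₁ = (g₂/g₁) exp[−(E₂−E₁)/kT] = 0.106.
⇒ (E₂−E₁)/kT = ln((1/4)/0.106) = ln(2.35849) = 0.858022.
kT = 0.132 eV / 0.858022 = 0.1538 eV.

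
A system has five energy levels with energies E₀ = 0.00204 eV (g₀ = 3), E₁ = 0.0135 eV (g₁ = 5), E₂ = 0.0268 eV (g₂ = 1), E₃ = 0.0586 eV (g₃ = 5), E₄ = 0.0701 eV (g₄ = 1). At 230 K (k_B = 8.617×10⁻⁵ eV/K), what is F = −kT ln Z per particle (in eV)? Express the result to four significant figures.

-0.03479 eV

k_BT = 8.617×10⁻⁵ × 230 K = 0.0198191 eV.
Eᵢ/kT = 0.102931, 0.681161, 1.35223, 2.95674, 3.53699.
Z = Σ gᵢe^(−Eᵢ/kT) = 3·e^(−0.102931) + 5·e^(−0.681161) + 1·e^(−1.35223) + 5·e^(−2.95674) + 1·e^(−3.53699) = 2.70657 + 2.53015 + 0.258663 + 0.259941 + 0.0291008 = 5.78442.
F = −kT ln Z = −0.0198191 × ln(5.78442) = −0.0198191 × 1.75517 = -0.03479 eV.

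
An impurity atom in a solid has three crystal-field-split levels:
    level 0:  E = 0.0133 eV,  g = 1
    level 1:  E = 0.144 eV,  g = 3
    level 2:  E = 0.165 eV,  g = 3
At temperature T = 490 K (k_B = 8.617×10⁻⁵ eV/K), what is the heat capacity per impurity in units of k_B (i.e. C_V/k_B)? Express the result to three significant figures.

1.60

k_BT = 8.617×10⁻⁵ × 490 K = 0.042223 eV.
Eᵢ/kT = 0.31499, 3.4105, 3.9078.
Z = Σ gᵢe^(−Eᵢ/kT) = 1·e^(−0.31499) + 3·e^(−3.4105) + 3·e^(−3.9078) = 0.72980 + 0.099074 + 0.060254 = 0.88913.
⟨E⟩ = 0.038144 eV, ⟨E²⟩ = 0.0043007 eV².
C_V/k_B = (⟨E²⟩ − ⟨E⟩²)/(kT)² = (0.0043007 − 0.0014550)/0.0017828 = 1.60.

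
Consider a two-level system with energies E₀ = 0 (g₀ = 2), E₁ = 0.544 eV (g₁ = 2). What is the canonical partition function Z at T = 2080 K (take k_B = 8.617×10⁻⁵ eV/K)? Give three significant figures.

k_BT = 8.617×10⁻⁵ × 2080 K = 0.17923 eV.
Eᵢ/kT = 0, 3.0352.
Z = Σ gᵢe^(−Eᵢ/kT) = 2·e^(−0) + 2·e^(−3.0352) = 2.0000 + 0.096130 = 2.0961.

Z = 2.10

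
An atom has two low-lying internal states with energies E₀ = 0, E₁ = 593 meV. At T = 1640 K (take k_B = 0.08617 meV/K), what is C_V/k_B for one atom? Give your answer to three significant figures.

0.257

k_BT = 0.08617 × 1640 K = 141.32 meV.
Eᵢ/kT = 0, 4.1962.
Z = Σ e^(−Eᵢ/kT) = e^(−0) + e^(−4.1962) = 1.0000 + 0.015053 = 1.0151.
⟨E⟩ = 8.7936 meV, ⟨E²⟩ = 5214.6 meV².
C_V/k_B = (⟨E²⟩ − ⟨E⟩²)/(kT)² = (5214.6 − 77.327)/19971 = 0.257.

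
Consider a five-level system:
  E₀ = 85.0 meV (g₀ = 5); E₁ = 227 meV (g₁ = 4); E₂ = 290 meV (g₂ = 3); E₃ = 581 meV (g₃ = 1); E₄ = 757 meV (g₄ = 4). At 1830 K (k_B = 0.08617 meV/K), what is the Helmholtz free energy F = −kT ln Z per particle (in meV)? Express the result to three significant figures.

-234 meV

k_BT = 0.08617 × 1830 K = 157.69 meV.
Eᵢ/kT = 0.53903, 1.4395, 1.8391, 3.6844, 4.8006.
Z = Σ gᵢe^(−Eᵢ/kT) = 5·e^(−0.53903) + 4·e^(−1.4395) + 3·e^(−1.8391) + 1·e^(−3.6844) + 4·e^(−4.8006) = 2.9166 + 0.94819 + 0.47688 + 0.025112 + 0.032899 = 4.3997.
F = −kT ln Z = −157.69 × ln(4.3997) = −157.69 × 1.4815 = -234 meV.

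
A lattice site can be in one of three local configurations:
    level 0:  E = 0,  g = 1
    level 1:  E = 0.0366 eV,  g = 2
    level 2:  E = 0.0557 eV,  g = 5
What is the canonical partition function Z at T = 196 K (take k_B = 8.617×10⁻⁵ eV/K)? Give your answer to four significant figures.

Z = 1.414

k_BT = 8.617×10⁻⁵ × 196 K = 0.0168893 eV.
Eᵢ/kT = 0, 2.16705, 3.29795.
Z = Σ gᵢe^(−Eᵢ/kT) = 1·e^(−0) + 2·e^(−2.16705) + 5·e^(−3.29795) = 1.00000 + 0.229030 + 0.184794 = 1.41382.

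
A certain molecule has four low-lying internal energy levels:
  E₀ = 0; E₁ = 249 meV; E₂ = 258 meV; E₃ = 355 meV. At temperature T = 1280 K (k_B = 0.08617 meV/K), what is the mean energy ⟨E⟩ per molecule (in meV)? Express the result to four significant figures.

52.48 meV

k_BT = 0.08617 × 1280 K = 110.298 meV.
Eᵢ/kT = 0, 2.25752, 2.33912, 3.21855.
Z = Σ e^(−Eᵢ/kT) = e^(−0) + e^(−2.25752) + e^(−2.33912) + e^(−3.21855) = 1.00000 + 0.104610 + 0.0964124 + 0.0400130 = 1.24104.
⟨E⟩ = Σ Eᵢ e^(−Eᵢ/kT) / Z = (0·1.00000 + 249·0.104610 + 258·0.0964124 + 355·0.0400130) / 1.24104 = 52.48 meV.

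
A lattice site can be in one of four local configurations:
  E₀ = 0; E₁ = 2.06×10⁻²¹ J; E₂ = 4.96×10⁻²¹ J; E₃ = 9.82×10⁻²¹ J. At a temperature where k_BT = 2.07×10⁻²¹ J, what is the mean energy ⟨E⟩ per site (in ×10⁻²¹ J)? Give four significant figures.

Eᵢ/kT = 0, 0.995169, 2.39614, 4.74396.
Z = Σ e^(−Eᵢ/kT) = e^(−0) + e^(−0.995169) + e^(−2.39614) + e^(−4.74396) = 1.00000 + 0.369661 + 0.0910688 + 0.00870411 = 1.46943.
⟨E⟩ = Σ Eᵢ e^(−Eᵢ/kT) / Z = (0·1.00000 + 2.06·0.369661 + 4.96·0.0910688 + 9.82·0.00870411) / 1.46943 = 0.8838 ×10⁻²¹ J.

0.8838 ×10⁻²¹ J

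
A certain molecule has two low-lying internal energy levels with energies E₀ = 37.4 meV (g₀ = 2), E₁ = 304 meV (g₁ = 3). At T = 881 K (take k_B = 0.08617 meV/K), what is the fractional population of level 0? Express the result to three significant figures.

0.957

k_BT = 0.08617 × 881 K = 75.916 meV.
Eᵢ/kT = 0.49265, 4.0044.
Z = Σ gᵢe^(−Eᵢ/kT) = 2·e^(−0.49265) + 3·e^(−4.0044) = 1.2220 + 0.054706 = 1.2767.
P₀ = g₀ e^(−E₀/kT) / Z = 1.2220/1.2767 = 0.957.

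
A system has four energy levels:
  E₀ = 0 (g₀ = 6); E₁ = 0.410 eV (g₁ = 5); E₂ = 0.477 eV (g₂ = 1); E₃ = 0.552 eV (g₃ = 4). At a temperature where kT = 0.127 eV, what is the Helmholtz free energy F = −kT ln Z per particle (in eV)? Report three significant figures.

-0.233 eV

Eᵢ/kT = 0, 3.2283, 3.7559, 4.3465.
Z = Σ gᵢe^(−Eᵢ/kT) = 6·e^(−0) + 5·e^(−3.2283) + 1·e^(−3.7559) + 4·e^(−4.3465) = 6.0000 + 0.19812 + 0.023379 + 0.051808 = 6.2733.
F = −kT ln Z = −0.127 × ln(6.2733) = −0.127 × 1.8363 = -0.233 eV.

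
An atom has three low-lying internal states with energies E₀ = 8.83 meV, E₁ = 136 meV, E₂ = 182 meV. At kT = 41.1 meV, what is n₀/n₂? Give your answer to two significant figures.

68

n₀/n₂ = exp[−(E₀−E₂)/kT] = exp(−(-173.17 meV)/(41.1 meV)) = exp(4.213) = 68.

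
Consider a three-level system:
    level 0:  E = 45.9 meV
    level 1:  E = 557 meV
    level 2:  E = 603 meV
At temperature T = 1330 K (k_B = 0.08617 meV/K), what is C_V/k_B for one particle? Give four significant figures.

0.3975

k_BT = 0.08617 × 1330 K = 114.606 meV.
Eᵢ/kT = 0.400503, 4.86013, 5.26150.
Z = Σ e^(−Eᵢ/kT) = e^(−0.400503) + e^(−4.86013) + e^(−5.26150) = 0.669983 + 0.00774948 + 0.00518752 = 0.682920.
⟨E⟩ = 55.9315 meV, ⟨E²⟩ = 8349.48 meV².
C_V/k_B = (⟨E²⟩ − ⟨E⟩²)/(kT)² = (8349.48 − 3128.33)/13134.5 = 0.3975.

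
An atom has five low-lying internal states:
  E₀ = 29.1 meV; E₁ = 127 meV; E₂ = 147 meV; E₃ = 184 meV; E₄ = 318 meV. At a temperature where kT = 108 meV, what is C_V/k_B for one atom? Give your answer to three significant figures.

Eᵢ/kT = 0.26944, 1.1759, 1.3611, 1.7037, 2.9444.
Z = Σ e^(−Eᵢ/kT) = e^(−0.26944) + e^(−1.1759) + e^(−1.3611) + e^(−1.7037) + e^(−2.9444) = 0.76381 + 0.30854 + 0.25638 + 0.18201 + 0.052634 = 1.5634.
⟨E⟩ = 95.514 meV, ⟨E²⟩ = 14486 meV².
C_V/k_B = (⟨E²⟩ − ⟨E⟩²)/(kT)² = (14486 − 9122.9)/11664 = 0.460.

0.460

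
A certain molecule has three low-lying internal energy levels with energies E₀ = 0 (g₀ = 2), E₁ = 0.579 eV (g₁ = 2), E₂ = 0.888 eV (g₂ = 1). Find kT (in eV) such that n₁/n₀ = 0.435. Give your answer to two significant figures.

n₁/n₀ = (g₁/g₀) exp[−(E₁−E₀)/kT] = 0.435.
⇒ (E₁−E₀)/kT = ln((2/2)/0.435) = ln(2.299) = 0.8325.
kT = 0.579 eV / 0.8325 = 0.70 eV.

0.70 eV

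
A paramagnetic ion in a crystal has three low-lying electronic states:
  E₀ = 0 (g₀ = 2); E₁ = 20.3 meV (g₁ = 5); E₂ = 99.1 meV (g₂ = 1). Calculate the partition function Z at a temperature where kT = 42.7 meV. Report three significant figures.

Eᵢ/kT = 0, 0.47541, 2.3208.
Z = Σ gᵢe^(−Eᵢ/kT) = 2·e^(−0) + 5·e^(−0.47541) + 1·e^(−2.3208) = 2.0000 + 3.1082 + 0.098195 = 5.2064.

Z = 5.21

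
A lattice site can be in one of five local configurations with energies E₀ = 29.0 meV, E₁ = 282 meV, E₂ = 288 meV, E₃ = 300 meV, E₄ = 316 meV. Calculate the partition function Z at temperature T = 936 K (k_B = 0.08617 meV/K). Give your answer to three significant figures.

k_BT = 0.08617 × 936 K = 80.655 meV.
Eᵢ/kT = 0.35956, 3.4964, 3.5708, 3.7195, 3.9179.
Z = Σ e^(−Eᵢ/kT) = e^(−0.35956) + e^(−3.4964) + e^(−3.5708) + e^(−3.7195) + e^(−3.9179) = 0.69798 + 0.030306 + 0.028133 + 0.024246 + 0.019883 = 0.80055.

Z = 0.801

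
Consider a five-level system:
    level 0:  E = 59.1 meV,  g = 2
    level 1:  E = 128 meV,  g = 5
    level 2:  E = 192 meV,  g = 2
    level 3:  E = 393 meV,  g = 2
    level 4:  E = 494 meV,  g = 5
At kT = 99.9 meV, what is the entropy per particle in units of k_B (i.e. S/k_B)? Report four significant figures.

Eᵢ/kT = 0.591592, 1.28128, 1.92192, 3.93393, 4.94494.
Z = Σ gᵢe^(−Eᵢ/kT) = 2·e^(−0.591592) + 5·e^(−1.28128) + 2·e^(−1.92192) + 2·e^(−3.93393) + 5·e^(−4.94494) = 1.10689 + 1.38841 + 0.292651 + 0.0391332 + 0.0355967 = 2.86268.
⟨E⟩ = Σ EᵢPᵢ = 116.075 meV.
S/k_B = ln Z + ⟨E⟩/kT = ln(2.86268) + 116.075/99.9 = 1.05176 + 1.16191 = 2.214.

2.214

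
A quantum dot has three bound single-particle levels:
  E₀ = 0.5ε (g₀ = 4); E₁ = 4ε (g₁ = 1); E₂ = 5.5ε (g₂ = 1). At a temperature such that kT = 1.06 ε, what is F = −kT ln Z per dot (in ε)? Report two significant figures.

Eᵢ/kT = 0.4717, 3.774, 5.189.
Z = Σ gᵢe^(−Eᵢ/kT) = 4·e^(−0.4717) + 1·e^(−3.774) + 1·e^(−5.189) = 2.496 + 0.02296 + 0.005578 = 2.525.
F = −kT ln Z = −1.06 × ln(2.525) = −1.06 × 0.9262 = -0.98 ε.

-0.98 ε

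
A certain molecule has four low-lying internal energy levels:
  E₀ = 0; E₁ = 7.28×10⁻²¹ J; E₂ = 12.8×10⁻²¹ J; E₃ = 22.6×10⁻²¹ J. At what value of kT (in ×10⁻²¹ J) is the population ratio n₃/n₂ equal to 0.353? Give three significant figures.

9.41 ×10⁻²¹ J

n₃/n₂ = exp[−(E₃−E₂)/kT] = 0.353.
⇒ (E₃−E₂)/kT = ln(1/0.353) = ln(2.8329) = 1.0413.
kT = 9.8 ×10⁻²¹ J / 1.0413 = 9.41 ×10⁻²¹ J.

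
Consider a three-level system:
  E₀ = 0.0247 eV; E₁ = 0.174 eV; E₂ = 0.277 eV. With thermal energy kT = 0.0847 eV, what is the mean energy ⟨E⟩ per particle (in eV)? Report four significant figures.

Eᵢ/kT = 0.291617, 2.05431, 3.27037.
Z = Σ e^(−Eᵢ/kT) = e^(−0.291617) + e^(−2.05431) + e^(−3.27037) = 0.747055 + 0.128181 + 0.0379924 = 0.913228.
⟨E⟩ = Σ Eᵢ e^(−Eᵢ/kT) / Z = (0.0247·0.747055 + 0.174·0.128181 + 0.277·0.0379924) / 0.913228 = 0.05615 eV.

0.05615 eV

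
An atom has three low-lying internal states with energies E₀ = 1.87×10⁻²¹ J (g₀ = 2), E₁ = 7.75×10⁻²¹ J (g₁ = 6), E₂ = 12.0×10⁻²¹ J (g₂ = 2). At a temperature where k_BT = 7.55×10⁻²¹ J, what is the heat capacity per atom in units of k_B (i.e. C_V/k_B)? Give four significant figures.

0.2040

Eᵢ/kT = 0.247682, 1.02649, 1.58940.
Z = Σ gᵢe^(−Eᵢ/kT) = 2·e^(−0.247682) + 6·e^(−1.02649) + 2·e^(−1.58940) = 1.56122 + 2.14957 + 0.408096 = 4.11889.
⟨E⟩ = 5.94233, ⟨E²⟩ = 46.9383.
C_V/k_B = (⟨E²⟩ − ⟨E⟩²)/(kT)² = (46.9383 − 35.3113)/57.0025 = 0.2040.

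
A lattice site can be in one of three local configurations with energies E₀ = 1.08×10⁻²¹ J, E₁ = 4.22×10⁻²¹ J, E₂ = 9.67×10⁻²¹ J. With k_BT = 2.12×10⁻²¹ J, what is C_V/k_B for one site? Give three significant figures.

Eᵢ/kT = 0.50943, 1.9906, 4.5613.
Z = Σ e^(−Eᵢ/kT) = e^(−0.50943) + e^(−1.9906) + e^(−4.5613) = 0.60084 + 0.13661 + 0.010448 = 0.74790.
⟨E⟩ = 1.7735, ⟨E²⟩ = 5.4962.
C_V/k_B = (⟨E²⟩ − ⟨E⟩²)/(kT)² = (5.4962 − 3.1453)/4.4944 = 0.523.

0.523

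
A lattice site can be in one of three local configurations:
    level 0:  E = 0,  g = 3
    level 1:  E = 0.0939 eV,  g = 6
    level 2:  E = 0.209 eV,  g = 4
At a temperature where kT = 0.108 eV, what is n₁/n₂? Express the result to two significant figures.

n₁/n₂ = (g₁/g₂) exp[−(E₁−E₂)/kT] = (6/4) × exp(−(-0.1151 eV)/(0.108 eV)) = (6/4) × exp(1.066) = 4.4.

4.4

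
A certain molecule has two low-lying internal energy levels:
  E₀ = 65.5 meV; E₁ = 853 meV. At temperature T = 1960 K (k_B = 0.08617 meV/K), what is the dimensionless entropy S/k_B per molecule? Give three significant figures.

k_BT = 0.08617 × 1960 K = 168.89 meV.
Eᵢ/kT = 0.38783, 5.0506.
Z = Σ e^(−Eᵢ/kT) = e^(−0.38783) + e^(−5.0506) = 0.67853 + 0.0064055 = 0.68494.
⟨E⟩ = Σ EᵢPᵢ = 72.864 meV.
S/k_B = ln Z + ⟨E⟩/kT = ln(0.68494) + 72.864/168.89 = -0.37842 + 0.43143 = 0.0530.

0.0530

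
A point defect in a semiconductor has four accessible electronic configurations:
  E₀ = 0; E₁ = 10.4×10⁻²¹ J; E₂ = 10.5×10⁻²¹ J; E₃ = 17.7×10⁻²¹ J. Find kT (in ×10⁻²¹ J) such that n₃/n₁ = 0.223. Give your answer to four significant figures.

n₃/n₁ = exp[−(E₃−E₁)/kT] = 0.223.
⇒ (E₃−E₁)/kT = ln(1/0.223) = ln(4.48430) = 1.50058.
kT = 7.3 ×10⁻²¹ J / 1.50058 = 4.865 ×10⁻²¹ J.

4.865 ×10⁻²¹ J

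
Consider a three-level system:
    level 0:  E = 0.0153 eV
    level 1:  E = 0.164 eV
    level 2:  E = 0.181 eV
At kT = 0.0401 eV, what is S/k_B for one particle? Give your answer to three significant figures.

Eᵢ/kT = 0.38155, 4.0898, 4.5137.
Z = Σ e^(−Eᵢ/kT) = e^(−0.38155) + e^(−4.0898) + e^(−4.5137) = 0.68280 + 0.016743 + 0.010958 = 0.71050.
⟨E⟩ = Σ EᵢPᵢ = 0.021360 eV.
S/k_B = ln Z + ⟨E⟩/kT = ln(0.71050) + 0.021360/0.0401 = -0.34179 + 0.53267 = 0.191.

0.191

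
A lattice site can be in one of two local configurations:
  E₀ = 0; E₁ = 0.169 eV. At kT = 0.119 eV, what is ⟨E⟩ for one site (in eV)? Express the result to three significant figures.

0.0329 eV

Eᵢ/kT = 0, 1.4202.
Z = Σ e^(−Eᵢ/kT) = e^(−0) + e^(−1.4202) = 1.0000 + 0.24167 = 1.2417.
⟨E⟩ = Σ Eᵢ e^(−Eᵢ/kT) / Z = (0·1.0000 + 0.169·0.24167) / 1.2417 = 0.0329 eV.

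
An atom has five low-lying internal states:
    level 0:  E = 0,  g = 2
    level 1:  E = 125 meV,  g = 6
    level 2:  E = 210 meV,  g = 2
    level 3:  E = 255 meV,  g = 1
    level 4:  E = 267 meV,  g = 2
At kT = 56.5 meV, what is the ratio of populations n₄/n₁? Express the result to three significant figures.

0.0270

n₄/n₁ = (g₄/g₁) exp[−(E₄−E₁)/kT] = (2/6) × exp(−(142 meV)/(56.5 meV)) = (2/6) × exp(-2.5133) = 0.0270.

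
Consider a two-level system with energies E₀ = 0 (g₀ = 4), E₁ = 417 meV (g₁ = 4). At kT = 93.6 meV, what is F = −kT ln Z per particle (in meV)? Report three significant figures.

-131 meV

Eᵢ/kT = 0, 4.4551.
Z = Σ gᵢe^(−Eᵢ/kT) = 4·e^(−0) + 4·e^(−4.4551) = 4.0000 + 0.046477 = 4.0465.
F = −kT ln Z = −93.6 × ln(4.0465) = −93.6 × 1.3979 = -131 meV.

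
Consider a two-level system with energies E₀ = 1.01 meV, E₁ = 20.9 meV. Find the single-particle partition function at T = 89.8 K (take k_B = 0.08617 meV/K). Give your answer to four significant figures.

k_BT = 0.08617 × 89.8 K = 7.73807 meV.
Eᵢ/kT = 0.130524, 2.70093.
Z = Σ e^(−Eᵢ/kT) = e^(−0.130524) + e^(−2.70093) = 0.877635 + 0.0671430 = 0.944778.

Z = 0.9448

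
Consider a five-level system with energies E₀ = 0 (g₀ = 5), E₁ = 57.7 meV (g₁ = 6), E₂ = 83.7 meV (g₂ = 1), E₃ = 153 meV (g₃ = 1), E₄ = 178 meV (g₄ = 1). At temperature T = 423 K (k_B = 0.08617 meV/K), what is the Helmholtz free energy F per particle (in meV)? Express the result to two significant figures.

k_BT = 0.08617 × 423 K = 36.45 meV.
Eᵢ/kT = 0, 1.583, 2.296, 4.198, 4.883.
Z = Σ gᵢe^(−Eᵢ/kT) = 5·e^(−0) + 6·e^(−1.583) + 1·e^(−2.296) + 1·e^(−4.198) + 1·e^(−4.883) = 5.000 + 1.232 + 0.1007 + 0.01503 + 0.007574 = 6.355.
F = −kT ln Z = −36.45 × ln(6.355) = −36.45 × 1.849 = -67 meV.

-67 meV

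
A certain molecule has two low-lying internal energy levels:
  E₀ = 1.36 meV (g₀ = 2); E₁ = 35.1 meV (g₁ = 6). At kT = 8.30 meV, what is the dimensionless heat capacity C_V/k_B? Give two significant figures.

Eᵢ/kT = 0.1639, 4.229.
Z = Σ gᵢe^(−Eᵢ/kT) = 2·e^(−0.1639) + 6·e^(−4.229) = 1.698 + 0.08740 = 1.785.
⟨E⟩ = 3.012 meV, ⟨E²⟩ = 62.08 meV².
C_V/k_B = (⟨E²⟩ − ⟨E⟩²)/(kT)² = (62.08 − 9.072)/68.89 = 0.77.

0.77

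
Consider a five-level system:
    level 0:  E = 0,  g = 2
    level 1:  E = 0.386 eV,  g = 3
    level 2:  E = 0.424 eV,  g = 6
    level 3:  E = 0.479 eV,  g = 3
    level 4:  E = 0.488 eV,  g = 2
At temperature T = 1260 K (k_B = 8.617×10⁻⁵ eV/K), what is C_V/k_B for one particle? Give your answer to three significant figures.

1.59

k_BT = 8.617×10⁻⁵ × 1260 K = 0.10857 eV.
Eᵢ/kT = 0, 3.5553, 3.9053, 4.4119, 4.4948.
Z = Σ gᵢe^(−Eᵢ/kT) = 2·e^(−0) + 3·e^(−3.5553) + 6·e^(−3.9053) + 3·e^(−4.4119) + 2·e^(−4.4948) = 2.0000 + 0.085718 + 0.12081 + 0.036396 + 0.022334 = 2.2653.
⟨E⟩ = 0.049726 eV, ⟨E²⟩ = 0.021260 eV².
C_V/k_B = (⟨E²⟩ − ⟨E⟩²)/(kT)² = (0.021260 − 0.0024727)/0.011787 = 1.59.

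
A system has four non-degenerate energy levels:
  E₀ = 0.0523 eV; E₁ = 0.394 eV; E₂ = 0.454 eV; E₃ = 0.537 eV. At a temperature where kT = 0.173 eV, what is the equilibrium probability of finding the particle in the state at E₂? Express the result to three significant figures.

0.0756

Eᵢ/kT = 0.30231, 2.2775, 2.6243, 3.1040.
Z = Σ e^(−Eᵢ/kT) = e^(−0.30231) + e^(−2.2775) + e^(−2.6243) + e^(−3.1040) = 0.73911 + 0.10254 + 0.072490 + 0.044869 = 0.95901.
P₂ = e^(−E₂/kT) / Z = 0.072490/0.95901 = 0.0756.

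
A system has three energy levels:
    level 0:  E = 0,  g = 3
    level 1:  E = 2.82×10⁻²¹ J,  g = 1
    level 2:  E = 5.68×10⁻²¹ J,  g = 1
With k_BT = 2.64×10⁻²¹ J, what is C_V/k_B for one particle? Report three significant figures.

0.237

Eᵢ/kT = 0, 1.0682, 2.1515.
Z = Σ gᵢe^(−Eᵢ/kT) = 3·e^(−0) + 1·e^(−1.0682) + 1·e^(−2.1515) = 3.0000 + 0.34363 + 0.11631 = 3.4599.
⟨E⟩ = 0.47102, ⟨E²⟩ = 1.8744.
C_V/k_B = (⟨E²⟩ − ⟨E⟩²)/(kT)² = (1.8744 − 0.22186)/6.9696 = 0.237.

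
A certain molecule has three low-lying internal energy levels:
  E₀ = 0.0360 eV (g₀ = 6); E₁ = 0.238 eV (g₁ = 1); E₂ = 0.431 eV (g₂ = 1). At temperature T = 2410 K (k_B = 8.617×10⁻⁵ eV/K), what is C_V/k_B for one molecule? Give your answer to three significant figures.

0.128

k_BT = 8.617×10⁻⁵ × 2410 K = 0.20767 eV.
Eᵢ/kT = 0.17335, 1.1460, 2.0754.
Z = Σ gᵢe^(−Eᵢ/kT) = 6·e^(−0.17335) + 1·e^(−1.1460) + 1·e^(−2.0754) = 5.0451 + 0.31791 + 0.12551 = 5.4885.
⟨E⟩ = 0.056733 eV, ⟨E²⟩ = 0.0087202 eV².
C_V/k_B = (⟨E²⟩ − ⟨E⟩²)/(kT)² = (0.0087202 − 0.0032186)/0.043127 = 0.128.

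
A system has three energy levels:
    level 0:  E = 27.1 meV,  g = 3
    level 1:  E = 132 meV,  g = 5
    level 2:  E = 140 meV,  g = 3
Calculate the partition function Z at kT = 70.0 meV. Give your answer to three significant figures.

Eᵢ/kT = 0.38714, 1.8857, 2.0000.
Z = Σ gᵢe^(−Eᵢ/kT) = 3·e^(−0.38714) + 5·e^(−1.8857) + 3·e^(−2.0000) = 2.0370 + 0.75861 + 0.40601 = 3.2016.

Z = 3.20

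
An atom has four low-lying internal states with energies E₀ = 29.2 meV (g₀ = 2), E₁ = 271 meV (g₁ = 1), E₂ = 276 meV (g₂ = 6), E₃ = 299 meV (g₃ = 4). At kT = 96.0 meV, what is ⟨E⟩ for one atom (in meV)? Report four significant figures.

100.3 meV

Eᵢ/kT = 0.304167, 2.82292, 2.87500, 3.11458.
Z = Σ gᵢe^(−Eᵢ/kT) = 2·e^(−0.304167) + 1·e^(−2.82292) + 6·e^(−2.87500) + 4·e^(−3.11458) = 1.47548 + 0.0594321 + 0.338497 + 0.177589 = 2.05100.
⟨E⟩ = Σ Eᵢ gᵢe^(−Eᵢ/kT) / Z = (29.2·1.47548 + 271·0.0594321 + 276·0.338497 + 299·0.177589) / 2.05100 = 100.3 meV.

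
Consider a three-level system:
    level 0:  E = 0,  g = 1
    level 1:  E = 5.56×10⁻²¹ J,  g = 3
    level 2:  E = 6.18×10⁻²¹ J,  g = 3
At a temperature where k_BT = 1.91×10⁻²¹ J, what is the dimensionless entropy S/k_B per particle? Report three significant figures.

Eᵢ/kT = 0, 2.9110, 3.2356.
Z = Σ gᵢe^(−Eᵢ/kT) = 1·e^(−0) + 3·e^(−2.9110) + 3·e^(−3.2356) = 1.0000 + 0.16326 + 0.11801 = 1.2813.
⟨E⟩ = Σ EᵢPᵢ = 1.2776 ×10⁻²¹ J.
S/k_B = ln Z + ⟨E⟩/kT = ln(1.2813) + 1.2776/1.91 = 0.24788 + 0.66890 = 0.917.

0.917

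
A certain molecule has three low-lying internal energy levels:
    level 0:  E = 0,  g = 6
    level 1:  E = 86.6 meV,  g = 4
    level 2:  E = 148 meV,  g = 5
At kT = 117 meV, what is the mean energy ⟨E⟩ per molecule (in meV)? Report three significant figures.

Eᵢ/kT = 0, 0.74017, 1.2650.
Z = Σ gᵢe^(−Eᵢ/kT) = 6·e^(−0) + 4·e^(−0.74017) + 5·e^(−1.2650) = 6.0000 + 1.9081 + 1.4112 = 9.3193.
⟨E⟩ = Σ Eᵢ gᵢe^(−Eᵢ/kT) / Z = (0·6.0000 + 86.6·1.9081 + 148·1.4112) / 9.3193 = 40.1 meV.

40.1 meV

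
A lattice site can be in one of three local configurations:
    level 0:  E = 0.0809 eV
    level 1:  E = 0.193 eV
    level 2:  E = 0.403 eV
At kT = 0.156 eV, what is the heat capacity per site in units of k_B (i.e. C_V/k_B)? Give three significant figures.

0.347

Eᵢ/kT = 0.51859, 1.2372, 2.5833.
Z = Σ e^(−Eᵢ/kT) = e^(−0.51859) + e^(−1.2372) + e^(−2.5833) = 0.59536 + 0.29020 + 0.075524 = 0.96108.
⟨E⟩ = 0.14006 eV, ⟨E²⟩ = 0.028064 eV².
C_V/k_B = (⟨E²⟩ − ⟨E⟩²)/(kT)² = (0.028064 − 0.019617)/0.024336 = 0.347.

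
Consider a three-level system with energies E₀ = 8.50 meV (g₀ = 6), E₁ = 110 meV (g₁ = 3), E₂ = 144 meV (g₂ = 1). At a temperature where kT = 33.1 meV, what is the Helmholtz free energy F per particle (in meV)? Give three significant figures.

Eᵢ/kT = 0.25680, 3.3233, 4.3505.
Z = Σ gᵢe^(−Eᵢ/kT) = 6·e^(−0.25680) + 3·e^(−3.3233) + 1·e^(−4.3505) = 4.6411 + 0.10810 + 0.012900 = 4.7621.
F = −kT ln Z = −33.1 × ln(4.7621) = −33.1 × 1.5607 = -51.7 meV.

-51.7 meV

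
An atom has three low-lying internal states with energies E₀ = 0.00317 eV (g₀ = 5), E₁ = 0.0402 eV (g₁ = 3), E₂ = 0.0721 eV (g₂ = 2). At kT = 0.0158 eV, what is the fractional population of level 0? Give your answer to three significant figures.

0.941

Eᵢ/kT = 0.20063, 2.5443, 4.5633.
Z = Σ gᵢe^(−Eᵢ/kT) = 5·e^(−0.20063) + 3·e^(−2.5443) + 2·e^(−4.5633) = 4.0911 + 0.23558 + 0.020855 = 4.3475.
P₀ = g₀ e^(−E₀/kT) / Z = 4.0911/4.3475 = 0.941.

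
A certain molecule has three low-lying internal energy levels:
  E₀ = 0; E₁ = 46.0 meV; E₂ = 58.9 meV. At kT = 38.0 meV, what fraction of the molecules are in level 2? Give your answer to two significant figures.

Eᵢ/kT = 0, 1.211, 1.550.
Z = Σ e^(−Eᵢ/kT) = e^(−0) + e^(−1.211) + e^(−1.550) = 1.000 + 0.2979 + 0.2122 = 1.510.
P₂ = e^(−E₂/kT) / Z = 0.2122/1.510 = 0.14.

0.14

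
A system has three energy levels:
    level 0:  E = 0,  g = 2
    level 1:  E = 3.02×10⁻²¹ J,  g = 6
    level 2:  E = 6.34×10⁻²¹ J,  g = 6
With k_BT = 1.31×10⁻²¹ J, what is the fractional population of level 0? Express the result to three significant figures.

Eᵢ/kT = 0, 2.3053, 4.8397.
Z = Σ gᵢe^(−Eᵢ/kT) = 2·e^(−0) + 6·e^(−2.3053) + 6·e^(−4.8397) = 2.0000 + 0.59837 + 0.047457 = 2.6458.
P₀ = g₀ e^(−E₀/kT) / Z = 2.0000/2.6458 = 0.756.

0.756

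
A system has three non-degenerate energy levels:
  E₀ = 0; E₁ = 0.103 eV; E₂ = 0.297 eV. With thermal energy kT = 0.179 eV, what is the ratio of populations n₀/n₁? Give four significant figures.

1.778

n₀/n₁ = exp[−(E₀−E₁)/kT] = exp(−(-0.103 eV)/(0.179 eV)) = exp(0.575419) = 1.778.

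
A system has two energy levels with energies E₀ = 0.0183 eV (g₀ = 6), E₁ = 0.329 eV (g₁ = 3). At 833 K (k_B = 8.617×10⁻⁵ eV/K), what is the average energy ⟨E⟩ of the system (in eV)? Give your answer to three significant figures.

k_BT = 8.617×10⁻⁵ × 833 K = 0.071780 eV.
Eᵢ/kT = 0.25495, 4.5834.
Z = Σ gᵢe^(−Eᵢ/kT) = 6·e^(−0.25495) + 3·e^(−4.5834) = 4.6497 + 0.030660 = 4.6804.
⟨E⟩ = Σ Eᵢ gᵢe^(−Eᵢ/kT) / Z = (0.0183·4.6497 + 0.329·0.030660) / 4.6804 = 0.0203 eV.

0.0203 eV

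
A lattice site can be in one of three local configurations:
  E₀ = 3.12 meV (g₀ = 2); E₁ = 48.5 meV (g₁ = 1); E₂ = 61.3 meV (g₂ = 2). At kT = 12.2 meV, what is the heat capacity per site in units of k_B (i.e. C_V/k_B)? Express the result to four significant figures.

0.3465

Eᵢ/kT = 0.255738, 3.97541, 5.02459.
Z = Σ gᵢe^(−Eᵢ/kT) = 2·e^(−0.255738) + 1·e^(−3.97541) + 2·e^(−5.02459) = 1.54869 + 0.0187716 + 0.0131486 = 1.58061.
⟨E⟩ = 4.14292 meV, ⟨E²⟩ = 68.7326 meV².
C_V/k_B = (⟨E²⟩ − ⟨E⟩²)/(kT)² = (68.7326 − 17.1638)/148.840 = 0.3465.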